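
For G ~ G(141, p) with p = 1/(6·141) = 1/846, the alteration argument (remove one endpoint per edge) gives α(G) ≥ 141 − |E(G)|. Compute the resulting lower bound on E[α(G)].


E[|E(G)|] = C(141, 2)·p = 9870 · (1/846) = 35/3.
E[α(G)] ≥ n − E[|E(G)|] = 141 − 35/3 = 388/3.
Numerically: ≈ 129.333.
(This is only a lower bound; the true E[α(G)] may be larger.)

E[α(G)] ≥ 388/3 ≈ 129.333.


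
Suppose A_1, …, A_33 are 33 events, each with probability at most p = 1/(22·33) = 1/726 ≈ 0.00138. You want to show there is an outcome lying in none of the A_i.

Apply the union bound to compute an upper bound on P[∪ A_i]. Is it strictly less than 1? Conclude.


Union bound: P[∪_{i=1}^{33} A_i] ≤ Σ_i P[A_i] ≤ 33·p = 33·(1/726) = 1/22.
Numerically: 1/22 ≈ 0.04545.
Is 1/22 < 1? YES.
Since P[∪ A_i] ≤ 1/22 < 1, the complement has P[∩ A_i^c] ≥ 1 − 1/22 = 21/22 > 0, so some outcome avoids every A_i.

33·p = 1/22 ≈ 0.04545; existence CERTIFIED by the union bound.


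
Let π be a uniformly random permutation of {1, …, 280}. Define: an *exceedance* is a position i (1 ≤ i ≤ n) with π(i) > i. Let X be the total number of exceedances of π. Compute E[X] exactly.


Write X = Σ_{i=1}^{280} X_i, where X_i = 1_{π(i) > i}.
For each fixed i, π(i) is uniform over {1, …, 280} (marginal of a uniform permutation), so P[π(i) > i] = (n − i)/n. Summing: Σ_{i=1}^{280} (n − i)/n = (0 + 1 + … + 279)/280 = 280(280 − 1)/(2·280) = (280 − 1)/2.
Hence E[X] = Σ_{i=1}^{280} (280 − i)/280 = 279/2 ≈ 139.500000.

E[X] = 279/2 = 139.500000.


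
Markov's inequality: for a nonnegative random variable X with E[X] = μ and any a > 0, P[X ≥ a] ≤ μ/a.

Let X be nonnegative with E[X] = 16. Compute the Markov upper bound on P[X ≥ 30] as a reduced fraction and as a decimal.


μ = E[X] = 16, a = 30.
Markov: P[X ≥ 30] ≤ μ/a = (16)/30 = 8/15.
Numerically: ≈ 0.533333.
(Since a = 30 > μ = 16.000000, the bound 8/15 is < 1 and informative.)

P[X ≥ 30] ≤ 8/15 ≈ 0.533333.


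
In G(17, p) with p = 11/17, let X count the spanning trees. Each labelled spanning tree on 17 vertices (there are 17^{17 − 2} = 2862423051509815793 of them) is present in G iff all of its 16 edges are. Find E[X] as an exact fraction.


K_17 has 17^{17 − 2} = 2862423051509815793 labelled spanning trees.
For each such spanning tree H, let X_H = 1 if all 16 edges of H are present in G. Then P[X_H = 1] = p^{16} = (11/17)^{16} = 45949729863572161/48661191875666868481.
Summing the indicators: E[X] = Σ_H E[X_H] = 2862423051509815793 · p^{16} = 2862423051509815793 · 45949729863572161/48661191875666868481 = 45949729863572161/17.
Numerically: E[X] ≈ 2.7e+15.

E[X] = 2862423051509815793 · (11/17)^{16} = 45949729863572161/17 ≈ 2.7e+15.


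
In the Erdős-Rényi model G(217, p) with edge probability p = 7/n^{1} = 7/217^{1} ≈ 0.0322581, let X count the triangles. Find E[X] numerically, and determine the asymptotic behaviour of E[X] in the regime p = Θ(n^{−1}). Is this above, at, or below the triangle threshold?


Number of potential triangles: C(217, 3) = 1679580.
Each occurs with probability p³ ≈ (0.0322581)³ ≈ 3.35671847e-05.
By linearity: E[X] = C(217, 3)·p³ ≈ 1679580 · 3.35671847e-05 ≈ 56.378772.
Here α = 1, so p = 7/n is exactly at the triangle threshold p ~ 1/n. Asymptotically E[X] → c³/6 = 7³/6 = 343/6 ≈ 57.166667, a bounded constant. In this regime the triangle count is asymptotically Poisson(c³/6).

E[X] ≈ 56.378772; in regime p = Θ(1/n^{1}) E[X] stays bounded (at the triangle threshold p ~ 1/n).


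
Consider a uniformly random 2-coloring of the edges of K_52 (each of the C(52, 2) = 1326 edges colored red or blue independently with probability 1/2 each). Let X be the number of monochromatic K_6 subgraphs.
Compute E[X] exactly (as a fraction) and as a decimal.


Let X = Σ_S X_S over the C(52, 6) = 20358520 subsets S of size 6, where X_S = 1 if the K_6 on S is monochromatic.
For a fixed S, the K_6 on S has C(6, 2) = 15 edges. P[all 15 edges red] = (1/2)^15, and likewise for blue, so P[monochromatic] = 2·(1/2)^15 = 2^{1 − 15} = 1/16384.
Summing: E[X] = C(52, 6) · 2^{1 − 15} = 20358520 · 1/16384 = 2544815/2048.
Numerically: E[X] ≈ 1242.585449.

E[X] = C(52,6)·2^(1−C(6,2)) = 2544815/2048 ≈ 1242.585449.


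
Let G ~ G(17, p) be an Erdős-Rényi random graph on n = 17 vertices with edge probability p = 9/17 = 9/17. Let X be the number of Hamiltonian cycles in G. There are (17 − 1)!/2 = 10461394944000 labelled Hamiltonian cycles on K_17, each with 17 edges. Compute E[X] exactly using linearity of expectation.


K_17 has (17 − 1)!/2 = 10461394944000 labelled Hamiltonian cycles.
For each such Hamiltonian cycle H, let X_H = 1 if all 17 edges of H are present in G. Then P[X_H = 1] = p^{17} = (9/17)^{17} = 16677181699666569/827240261886336764177.
By linearity of expectation: E[X] = Σ_H E[X_H] = 10461394944000 · p^{17} = 10461394944000 · 16677181699666569/827240261886336764177 = 174466584313061171422427136000/827240261886336764177.
Numerically: E[X] ≈ 2.10902e+08.

E[X] = 10461394944000 · (9/17)^{17} = 174466584313061171422427136000/827240261886336764177 ≈ 2.10902e+08.


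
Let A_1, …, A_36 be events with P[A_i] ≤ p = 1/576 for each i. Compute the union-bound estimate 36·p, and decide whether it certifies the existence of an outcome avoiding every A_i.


Union bound: P[∪_{i=1}^{36} A_i] ≤ Σ_i P[A_i] ≤ 36·p = 36·(1/576) = 1/16.
Numerically: 1/16 ≈ 0.062.
Is 1/16 < 1? YES.
Since P[∪ A_i] ≤ 1/16 < 1, the complement has P[∩ A_i^c] ≥ 1 − 1/16 = 15/16 > 0, so some outcome avoids every A_i.

36·p = 1/16 ≈ 0.062; existence CERTIFIED by the union bound.


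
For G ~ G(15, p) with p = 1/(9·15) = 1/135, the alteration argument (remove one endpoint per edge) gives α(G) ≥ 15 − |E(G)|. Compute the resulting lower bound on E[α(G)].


E[|E(G)|] = C(15, 2)·p = 105 · (1/135) = 7/9.
E[α(G)] ≥ n − E[|E(G)|] = 15 − 7/9 = 128/9.
Numerically: ≈ 14.2222.
(This is only a lower bound; the true E[α(G)] may be larger.)

E[α(G)] ≥ 128/9 ≈ 14.2222.


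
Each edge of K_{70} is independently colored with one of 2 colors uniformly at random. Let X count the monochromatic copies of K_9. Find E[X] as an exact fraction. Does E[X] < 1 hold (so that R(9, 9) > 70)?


E[X] = C(70, 9) · 2^{1 − 36} = 65033528560 · 2^{−35} = 65033528560/34359738368.
As a reduced fraction: E[X] = 4064595535/2147483648 ≈ 1.893.
Is E[X] < 1? NO.
Since E[X] ≥ 1, the first-moment bound is inconclusive at n = 70; it does NOT by itself certify R(9, 9) > 70.

E[X] = 4064595535/2147483648 ≈ 1.893; E[X] ≥ 1; first-moment method inconclusive here.


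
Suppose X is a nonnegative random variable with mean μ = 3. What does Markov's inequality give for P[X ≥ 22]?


μ = E[X] = 3, a = 22.
Markov: P[X ≥ 22] ≤ μ/a = (3)/22 = 3/22.
Numerically: ≈ 0.136.
(Since a = 22 > μ = 3.000, the bound 3/22 is < 1 and informative.)

P[X ≥ 22] ≤ 3/22 ≈ 0.136.


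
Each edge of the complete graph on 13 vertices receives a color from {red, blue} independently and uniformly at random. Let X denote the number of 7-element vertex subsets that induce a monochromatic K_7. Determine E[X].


Let X = Σ_S X_S over the C(13, 7) = 1716 subsets S of size 7, where X_S = 1 if the K_7 on S is monochromatic.
For a fixed S, the K_7 on S has C(7, 2) = 21 edges. P[all 21 edges red] = (1/2)^21, and likewise for blue, so P[monochromatic] = 2·(1/2)^21 = 2^{1 − 21} = 1/1048576.
Summing: E[X] = C(13, 7) · 2^{1 − 21} = 1716 · 1/1048576 = 429/262144.
Numerically: E[X] ≈ 0.001637.

E[X] = C(13,7)·2^(1−C(7,2)) = 429/262144 ≈ 0.001637.


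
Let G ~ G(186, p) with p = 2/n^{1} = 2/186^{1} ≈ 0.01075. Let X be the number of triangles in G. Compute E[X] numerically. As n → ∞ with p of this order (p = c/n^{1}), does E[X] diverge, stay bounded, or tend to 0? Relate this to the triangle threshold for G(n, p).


Number of potential triangles: C(186, 3) = 1055240.
Each occurs with probability p³ ≈ (0.01075)³ ≈ 1.243229e-06.
By linearity: E[X] = C(186, 3)·p³ ≈ 1055240 · 1.243229e-06 ≈ 1.3119.
Here α = 1, so p = 2/n is exactly at the triangle threshold p ~ 1/n. Asymptotically E[X] → c³/6 = 2³/6 = 4/3 ≈ 1.3333, a bounded constant. In this regime the triangle count is asymptotically Poisson(c³/6).

E[X] ≈ 1.3119; in regime p = Θ(1/n^{1}) E[X] stays bounded (at the triangle threshold p ~ 1/n).


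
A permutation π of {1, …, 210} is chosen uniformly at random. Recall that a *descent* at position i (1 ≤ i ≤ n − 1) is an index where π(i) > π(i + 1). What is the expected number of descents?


Write X = Σ X_I over i = 1, …, 209, with X_I the indicator of one descent.
There are 209 indicators.
For each fixed i, the pair (π(i), π(i+1)) is a uniformly random ordered pair of distinct values from {1, …, 210}; by symmetry P[π(i) > π(i+1)] = 1/2.
By linearity: E[X] = 209 · (1/2) = (210 − 1) · (1/2) = 209/2 ≈ 104.50000.

E[X] = 209/2 = 104.50000.


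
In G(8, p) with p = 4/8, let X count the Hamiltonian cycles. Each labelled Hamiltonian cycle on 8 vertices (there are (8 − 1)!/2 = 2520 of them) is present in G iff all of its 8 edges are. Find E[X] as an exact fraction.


K_8 has (8 − 1)!/2 = 2520 labelled Hamiltonian cycles.
For each such Hamiltonian cycle H, let X_H = 1 if all 8 edges of H are present in G. Then P[X_H = 1] = p^{8} = (1/2)^{8} = 1/256.
Summing the indicators: E[X] = Σ_H E[X_H] = 2520 · p^{8} = 2520 · 1/256 = 315/32.
Numerically: E[X] ≈ 9.84.

E[X] = 2520 · (1/2)^{8} = 315/32 ≈ 9.84.


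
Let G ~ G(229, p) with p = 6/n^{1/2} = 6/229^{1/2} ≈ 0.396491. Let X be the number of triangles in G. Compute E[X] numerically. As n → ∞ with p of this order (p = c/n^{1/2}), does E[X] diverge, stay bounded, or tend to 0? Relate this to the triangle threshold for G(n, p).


Number of potential triangles: C(229, 3) = 1975354.
Each occurs with probability p³ ≈ (0.396491)³ ≈ 6.23304881e-02.
By linearity: E[X] = C(229, 3)·p³ ≈ 1975354 · 6.23304881e-02 ≈ 123124.778947.
Since α = 1/2 < 1, p = c/n^{1/2} ≫ 1/n is above the triangle threshold p ~ 1/n. Asymptotically E[X] ~ (c³/6)·n^{3(1−α)} = (6³/6)·n^{1.5} → ∞; triangles are abundant w.h.p.

E[X] ≈ 123124.778947; in regime p = Θ(1/n^{1/2}) E[X] diverges (above the triangle threshold p ~ 1/n).


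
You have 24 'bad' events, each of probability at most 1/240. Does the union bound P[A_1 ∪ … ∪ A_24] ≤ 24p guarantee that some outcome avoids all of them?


Union bound: P[∪_{i=1}^{24} A_i] ≤ Σ_i P[A_i] ≤ 24·p = 24·(1/240) = 1/10.
Numerically: 1/10 ≈ 0.100000.
Is 1/10 < 1? YES.
Since P[∪ A_i] ≤ 1/10 < 1, the complement has P[∩ A_i^c] ≥ 1 − 1/10 = 9/10 > 0, so some outcome avoids every A_i.

24·p = 1/10 ≈ 0.100000; existence CERTIFIED by the union bound.


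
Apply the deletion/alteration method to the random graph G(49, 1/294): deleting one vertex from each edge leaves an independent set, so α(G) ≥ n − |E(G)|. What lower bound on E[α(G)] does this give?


E[|E(G)|] = C(49, 2)·p = 1176 · (1/294) = 4.
E[α(G)] ≥ n − E[|E(G)|] = 49 − 4 = 45.
Numerically: ≈ 45.0000.
(This is only a lower bound; the true E[α(G)] may be larger.)

E[α(G)] ≥ 45 ≈ 45.0000.


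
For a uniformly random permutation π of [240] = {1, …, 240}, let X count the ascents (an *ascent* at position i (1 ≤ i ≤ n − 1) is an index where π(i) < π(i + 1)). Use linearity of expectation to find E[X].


Write X = Σ X_I over i = 1, …, 239, with X_I the indicator of one ascent.
There are 239 indicators.
For each fixed i, the pair (π(i), π(i+1)) is a uniformly random ordered pair of distinct values from {1, …, 240}; by symmetry P[π(i) < π(i+1)] = 1/2.
By linearity: E[X] = 239 · (1/2) = (240 − 1) · (1/2) = 239/2 ≈ 119.500.

E[X] = 239/2 = 119.500.


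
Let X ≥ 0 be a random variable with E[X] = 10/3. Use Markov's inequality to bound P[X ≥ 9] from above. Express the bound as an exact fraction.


μ = E[X] = 10/3, a = 9.
Markov: P[X ≥ 9] ≤ μ/a = (10/3)/9 = 10/27.
Numerically: ≈ 0.370.
(Since a = 9 > μ = 3.333, the bound 10/27 is < 1 and informative.)

P[X ≥ 9] ≤ 10/27 ≈ 0.370.


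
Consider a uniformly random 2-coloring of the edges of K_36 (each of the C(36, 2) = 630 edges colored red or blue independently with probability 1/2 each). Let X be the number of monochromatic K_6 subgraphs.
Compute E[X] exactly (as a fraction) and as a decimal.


Let X = Σ_S X_S over the C(36, 6) = 1947792 subsets S of size 6, where X_S = 1 if the K_6 on S is monochromatic.
For a fixed S, the K_6 on S has C(6, 2) = 15 edges. P[all 15 edges red] = (1/2)^15, and likewise for blue, so P[monochromatic] = 2·(1/2)^15 = 2^{1 − 15} = 1/16384.
By linearity of expectation: E[X] = C(36, 6) · 2^{1 − 15} = 1947792 · 1/16384 = 121737/1024.
Numerically: E[X] ≈ 118.884.

E[X] = C(36,6)·2^(1−C(6,2)) = 121737/1024 ≈ 118.884.


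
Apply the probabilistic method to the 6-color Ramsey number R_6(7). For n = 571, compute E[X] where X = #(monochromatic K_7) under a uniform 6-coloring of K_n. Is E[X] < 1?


E[X] = C(571, 7) · 6^{1 − 21} = 3784329711421830 · 6^{−20} = 3784329711421830/3656158440062976.
As a reduced fraction: E[X] = 70080179841145/67706637778944 ≈ 1.0350563.
Is E[X] < 1? NO.
Since E[X] ≥ 1, the first-moment bound is inconclusive at n = 571; it does NOT by itself certify R_6(7) > 571.

E[X] = 70080179841145/67706637778944 ≈ 1.0350563; E[X] ≥ 1; first-moment method inconclusive here.


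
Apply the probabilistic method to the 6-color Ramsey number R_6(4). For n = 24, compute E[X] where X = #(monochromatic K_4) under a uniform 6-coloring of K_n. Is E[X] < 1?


E[X] = C(24, 4) · 6^{1 − 6} = 10626 · 6^{−5} = 10626/7776.
As a reduced fraction: E[X] = 1771/1296 ≈ 1.367.
Is E[X] < 1? NO.
Since E[X] ≥ 1, the first-moment bound is inconclusive at n = 24; it does NOT by itself certify R_6(4) > 24.

E[X] = 1771/1296 ≈ 1.367; E[X] ≥ 1; first-moment method inconclusive here.


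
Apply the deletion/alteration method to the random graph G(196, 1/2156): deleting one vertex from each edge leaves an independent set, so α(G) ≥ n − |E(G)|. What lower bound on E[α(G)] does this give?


E[|E(G)|] = C(196, 2)·p = 19110 · (1/2156) = 195/22.
E[α(G)] ≥ n − E[|E(G)|] = 196 − 195/22 = 4117/22.
Numerically: ≈ 187.1364.
(This is only a lower bound; the true E[α(G)] may be larger.)

E[α(G)] ≥ 4117/22 ≈ 187.1364.


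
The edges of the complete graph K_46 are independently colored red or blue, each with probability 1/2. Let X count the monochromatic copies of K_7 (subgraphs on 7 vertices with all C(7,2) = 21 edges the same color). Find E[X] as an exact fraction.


Let X = Σ_S X_S over the C(46, 7) = 53524680 subsets S of size 7, where X_S = 1 if the K_7 on S is monochromatic.
For a fixed S, the K_7 on S has C(7, 2) = 21 edges. P[all 21 edges red] = (1/2)^21, and likewise for blue, so P[monochromatic] = 2·(1/2)^21 = 2^{1 − 21} = 1/1048576.
By linearity of expectation: E[X] = C(46, 7) · 2^{1 − 21} = 53524680 · 1/1048576 = 6690585/131072.
Numerically: E[X] ≈ 51.045.

E[X] = C(46,7)·2^(1−C(7,2)) = 6690585/131072 ≈ 51.045.


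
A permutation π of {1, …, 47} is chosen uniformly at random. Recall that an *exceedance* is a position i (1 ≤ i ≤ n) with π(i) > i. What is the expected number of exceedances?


Write X = Σ_{i=1}^{47} X_i, where X_i = 1_{π(i) > i}.
For each fixed i, π(i) is uniform over {1, …, 47} (marginal of a uniform permutation), so P[π(i) > i] = (n − i)/n. Summing: Σ_{i=1}^{47} (n − i)/n = (0 + 1 + … + 46)/47 = 47(47 − 1)/(2·47) = (47 − 1)/2.
Hence E[X] = Σ_{i=1}^{47} (47 − i)/47 = 23 ≈ 23.000000.

E[X] = 23 = 23.000000.


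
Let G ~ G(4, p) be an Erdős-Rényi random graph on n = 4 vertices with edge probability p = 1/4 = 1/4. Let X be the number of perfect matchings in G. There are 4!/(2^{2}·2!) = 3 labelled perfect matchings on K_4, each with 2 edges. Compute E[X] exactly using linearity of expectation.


K_4 has 4!/(2^{2}·2!) = 3 labelled perfect matchings.
For each such perfect matching H, let X_H = 1 if all 2 edges of H are present in G. Then P[X_H = 1] = p^{2} = (1/4)^{2} = 1/16.
By linearity of expectation: E[X] = Σ_H E[X_H] = 3 · p^{2} = 3 · 1/16 = 3/16.
Numerically: E[X] ≈ 0.1875.

E[X] = 3 · (1/4)^{2} = 3/16 ≈ 0.1875.


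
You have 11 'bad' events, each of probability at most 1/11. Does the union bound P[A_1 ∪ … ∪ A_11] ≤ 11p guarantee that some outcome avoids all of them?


Union bound: P[∪_{i=1}^{11} A_i] ≤ Σ_i P[A_i] ≤ 11·p = 11·(1/11) = 1.
Numerically: 1 ≈ 1.000.
Is 1 < 1? NO.
Since the bound 1 is ≥ 1, the union bound is uninformative here; it does NOT by itself certify existence.

11·p = 1 ≈ 1.000; existence NOT certified by the union bound.


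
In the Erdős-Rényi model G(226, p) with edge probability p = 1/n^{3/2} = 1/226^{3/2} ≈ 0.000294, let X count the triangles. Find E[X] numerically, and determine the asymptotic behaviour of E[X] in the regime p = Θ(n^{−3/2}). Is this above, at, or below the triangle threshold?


Number of potential triangles: C(226, 3) = 1898400.
Each occurs with probability p³ ≈ (0.000294)³ ≈ 2.54983e-11.
By linearity: E[X] = C(226, 3)·p³ ≈ 1898400 · 2.54983e-11 ≈ 0.000.
Since α = 3/2 > 1, p = c/n^{3/2} = o(1/n) is below the triangle threshold p ~ 1/n. Asymptotically E[X] ~ (c³/6)·n^{3(1−α)} = (1³/6)·n^{-1.5} → 0, so by Markov's inequality G has no triangles w.h.p.

E[X] ≈ 0.000; in regime p = Θ(1/n^{3/2}) E[X] tends to 0 (below the triangle threshold p ~ 1/n).


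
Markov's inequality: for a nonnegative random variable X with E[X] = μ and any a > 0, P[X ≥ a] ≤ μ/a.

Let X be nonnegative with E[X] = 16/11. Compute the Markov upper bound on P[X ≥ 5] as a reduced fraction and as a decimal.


μ = E[X] = 16/11, a = 5.
Markov: P[X ≥ 5] ≤ μ/a = (16/11)/5 = 16/55.
Numerically: ≈ 0.291.
(Since a = 5 > μ = 1.455, the bound 16/55 is < 1 and informative.)

P[X ≥ 5] ≤ 16/55 ≈ 0.291.


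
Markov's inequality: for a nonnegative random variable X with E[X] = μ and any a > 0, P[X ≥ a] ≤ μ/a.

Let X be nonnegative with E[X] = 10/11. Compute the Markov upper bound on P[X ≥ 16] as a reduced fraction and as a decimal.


μ = E[X] = 10/11, a = 16.
Markov: P[X ≥ 16] ≤ μ/a = (10/11)/16 = 5/88.
Numerically: ≈ 0.057.
(Since a = 16 > μ = 0.909, the bound 5/88 is < 1 and informative.)

P[X ≥ 16] ≤ 5/88 ≈ 0.057.


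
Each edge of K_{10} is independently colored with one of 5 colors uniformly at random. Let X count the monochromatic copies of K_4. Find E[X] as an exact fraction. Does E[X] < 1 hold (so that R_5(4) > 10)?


E[X] = C(10, 4) · 5^{1 − 6} = 210 · 5^{−5} = 210/3125.
As a reduced fraction: E[X] = 42/625 ≈ 0.06720.
Is E[X] < 1? YES.
Since E[X] < 1, there exists a 5-coloring of K_{10} with no monochromatic K_4; hence R_5(4) > 10.

E[X] = 42/625 ≈ 0.06720; E[X] < 1, so R_5(4) > 10.


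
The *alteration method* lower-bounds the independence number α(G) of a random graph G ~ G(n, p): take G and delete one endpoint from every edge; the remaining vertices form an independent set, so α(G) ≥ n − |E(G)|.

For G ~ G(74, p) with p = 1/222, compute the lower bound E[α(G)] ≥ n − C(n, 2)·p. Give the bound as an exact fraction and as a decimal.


E[|E(G)|] = C(74, 2)·p = 2701 · (1/222) = 73/6.
E[α(G)] ≥ n − E[|E(G)|] = 74 − 73/6 = 371/6.
Numerically: ≈ 61.83333.
(This is only a lower bound; the true E[α(G)] may be larger.)

E[α(G)] ≥ 371/6 ≈ 61.83333.


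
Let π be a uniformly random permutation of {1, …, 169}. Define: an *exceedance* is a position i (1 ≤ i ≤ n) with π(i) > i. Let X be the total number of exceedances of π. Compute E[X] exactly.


Write X = Σ_{i=1}^{169} X_i, where X_i = 1_{π(i) > i}.
For each fixed i, π(i) is uniform over {1, …, 169} (marginal of a uniform permutation), so P[π(i) > i] = (n − i)/n. Summing: Σ_{i=1}^{169} (n − i)/n = (0 + 1 + … + 168)/169 = 169(169 − 1)/(2·169) = (169 − 1)/2.
Hence E[X] = Σ_{i=1}^{169} (169 − i)/169 = 84 ≈ 84.00000.

E[X] = 84 = 84.00000.


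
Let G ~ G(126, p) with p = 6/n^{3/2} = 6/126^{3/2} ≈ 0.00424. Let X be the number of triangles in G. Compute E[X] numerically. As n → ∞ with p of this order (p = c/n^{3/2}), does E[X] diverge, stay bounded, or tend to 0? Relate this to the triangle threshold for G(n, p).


Number of potential triangles: C(126, 3) = 325500.
Each occurs with probability p³ ≈ (0.00424)³ ≈ 7.63460e-08.
By linearity: E[X] = C(126, 3)·p³ ≈ 325500 · 7.63460e-08 ≈ 0.025.
Since α = 3/2 > 1, p = c/n^{3/2} = o(1/n) is below the triangle threshold p ~ 1/n. Asymptotically E[X] ~ (c³/6)·n^{3(1−α)} = (6³/6)·n^{-1.5} → 0, so by Markov's inequality G has no triangles w.h.p.

E[X] ≈ 0.025; in regime p = Θ(1/n^{3/2}) E[X] tends to 0 (below the triangle threshold p ~ 1/n).


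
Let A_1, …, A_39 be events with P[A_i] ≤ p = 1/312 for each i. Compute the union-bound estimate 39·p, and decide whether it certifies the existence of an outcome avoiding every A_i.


Union bound: P[∪_{i=1}^{39} A_i] ≤ Σ_i P[A_i] ≤ 39·p = 39·(1/312) = 1/8.
Numerically: 1/8 ≈ 0.1250000.
Is 1/8 < 1? YES.
Since P[∪ A_i] ≤ 1/8 < 1, the complement has P[∩ A_i^c] ≥ 1 − 1/8 = 7/8 > 0, so some outcome avoids every A_i.

39·p = 1/8 ≈ 0.1250000; existence CERTIFIED by the union bound.


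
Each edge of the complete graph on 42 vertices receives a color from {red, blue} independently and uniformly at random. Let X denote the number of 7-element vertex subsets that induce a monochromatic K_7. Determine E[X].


Let X = Σ_S X_S over the C(42, 7) = 26978328 subsets S of size 7, where X_S = 1 if the K_7 on S is monochromatic.
For a fixed S, the K_7 on S has C(7, 2) = 21 edges. P[all 21 edges red] = (1/2)^21, and likewise for blue, so P[monochromatic] = 2·(1/2)^21 = 2^{1 − 21} = 1/1048576.
By linearity of expectation: E[X] = C(42, 7) · 2^{1 − 21} = 26978328 · 1/1048576 = 3372291/131072.
Numerically: E[X] ≈ 25.7285.

E[X] = C(42,7)·2^(1−C(7,2)) = 3372291/131072 ≈ 25.7285.


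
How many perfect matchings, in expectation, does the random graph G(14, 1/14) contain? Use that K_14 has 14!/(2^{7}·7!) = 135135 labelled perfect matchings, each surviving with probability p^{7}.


K_14 has 14!/(2^{7}·7!) = 135135 labelled perfect matchings.
For each such perfect matching H, let X_H = 1 if all 7 edges of H are present in G. Then P[X_H = 1] = p^{7} = (1/14)^{7} = 1/105413504.
By linearity of expectation: E[X] = Σ_H E[X_H] = 135135 · p^{7} = 135135 · 1/105413504 = 19305/15059072.
Numerically: E[X] ≈ 0.00128.

E[X] = 135135 · (1/14)^{7} = 19305/15059072 ≈ 0.00128.


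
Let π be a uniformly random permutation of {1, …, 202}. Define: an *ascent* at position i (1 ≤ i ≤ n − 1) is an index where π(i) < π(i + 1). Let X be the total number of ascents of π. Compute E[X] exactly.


Write X = Σ X_I over i = 1, …, 201, with X_I the indicator of one ascent.
There are 201 indicators.
For each fixed i, the pair (π(i), π(i+1)) is a uniformly random ordered pair of distinct values from {1, …, 202}; by symmetry P[π(i) < π(i+1)] = 1/2.
By linearity: E[X] = 201 · (1/2) = (202 − 1) · (1/2) = 201/2 ≈ 100.500.

E[X] = 201/2 = 100.500.


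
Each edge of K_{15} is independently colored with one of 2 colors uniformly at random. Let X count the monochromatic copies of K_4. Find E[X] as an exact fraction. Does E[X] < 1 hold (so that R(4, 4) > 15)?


E[X] = C(15, 4) · 2^{1 − 6} = 1365 · 2^{−5} = 1365/32.
As a reduced fraction: E[X] = 1365/32 ≈ 42.656250.
Is E[X] < 1? NO.
Since E[X] ≥ 1, the first-moment bound is inconclusive at n = 15; it does NOT by itself certify R(4, 4) > 15.

E[X] = 1365/32 ≈ 42.656250; E[X] ≥ 1; first-moment method inconclusive here.


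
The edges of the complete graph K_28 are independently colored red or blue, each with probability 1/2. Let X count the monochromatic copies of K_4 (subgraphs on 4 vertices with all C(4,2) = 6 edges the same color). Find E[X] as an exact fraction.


Let X = Σ_S X_S over the C(28, 4) = 20475 subsets S of size 4, where X_S = 1 if the K_4 on S is monochromatic.
For a fixed S, the K_4 on S has C(4, 2) = 6 edges. P[all 6 edges red] = (1/2)^6, and likewise for blue, so P[monochromatic] = 2·(1/2)^6 = 2^{1 − 6} = 1/32.
By linearity of expectation: E[X] = C(28, 4) · 2^{1 − 6} = 20475 · 1/32 = 20475/32.
Numerically: E[X] ≈ 639.844.

E[X] = C(28,4)·2^(1−C(4,2)) = 20475/32 ≈ 639.844.


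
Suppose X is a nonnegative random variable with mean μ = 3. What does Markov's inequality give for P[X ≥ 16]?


μ = E[X] = 3, a = 16.
Markov: P[X ≥ 16] ≤ μ/a = (3)/16 = 3/16.
Numerically: ≈ 0.187500.
(Since a = 16 > μ = 3.000000, the bound 3/16 is < 1 and informative.)

P[X ≥ 16] ≤ 3/16 ≈ 0.187500.


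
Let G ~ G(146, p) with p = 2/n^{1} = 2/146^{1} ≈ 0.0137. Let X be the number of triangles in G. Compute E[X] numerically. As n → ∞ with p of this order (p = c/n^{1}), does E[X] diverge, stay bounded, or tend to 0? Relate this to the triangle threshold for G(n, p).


Number of potential triangles: C(146, 3) = 508080.
Each occurs with probability p³ ≈ (0.0137)³ ≈ 2.57058e-06.
By linearity: E[X] = C(146, 3)·p³ ≈ 508080 · 2.57058e-06 ≈ 1.306.
Here α = 1, so p = 2/n is exactly at the triangle threshold p ~ 1/n. Asymptotically E[X] → c³/6 = 2³/6 = 4/3 ≈ 1.333, a bounded constant. In this regime the triangle count is asymptotically Poisson(c³/6).

E[X] ≈ 1.306; in regime p = Θ(1/n^{1}) E[X] stays bounded (at the triangle threshold p ~ 1/n).


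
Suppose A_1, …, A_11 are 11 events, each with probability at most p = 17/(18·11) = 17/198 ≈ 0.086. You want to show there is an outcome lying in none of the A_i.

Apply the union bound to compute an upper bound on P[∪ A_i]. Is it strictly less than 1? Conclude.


Union bound: P[∪_{i=1}^{11} A_i] ≤ Σ_i P[A_i] ≤ 11·p = 11·(17/198) = 17/18.
Numerically: 17/18 ≈ 0.944.
Is 17/18 < 1? YES.
Since P[∪ A_i] ≤ 17/18 < 1, the complement has P[∩ A_i^c] ≥ 1 − 17/18 = 1/18 > 0, so some outcome avoids every A_i.

11·p = 17/18 ≈ 0.944; existence CERTIFIED by the union bound.


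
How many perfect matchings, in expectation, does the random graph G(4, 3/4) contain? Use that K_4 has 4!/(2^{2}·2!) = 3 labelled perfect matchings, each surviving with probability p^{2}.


K_4 has 4!/(2^{2}·2!) = 3 labelled perfect matchings.
For each such perfect matching H, let X_H = 1 if all 2 edges of H are present in G. Then P[X_H = 1] = p^{2} = (3/4)^{2} = 9/16.
By linearity of expectation: E[X] = Σ_H E[X_H] = 3 · p^{2} = 3 · 9/16 = 27/16.
Numerically: E[X] ≈ 1.6875.

E[X] = 3 · (3/4)^{2} = 27/16 ≈ 1.6875.


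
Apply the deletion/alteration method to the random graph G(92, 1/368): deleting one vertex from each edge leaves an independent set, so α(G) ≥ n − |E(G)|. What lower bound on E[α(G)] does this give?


E[|E(G)|] = C(92, 2)·p = 4186 · (1/368) = 91/8.
E[α(G)] ≥ n − E[|E(G)|] = 92 − 91/8 = 645/8.
Numerically: ≈ 80.62500.
(This is only a lower bound; the true E[α(G)] may be larger.)

E[α(G)] ≥ 645/8 ≈ 80.62500.


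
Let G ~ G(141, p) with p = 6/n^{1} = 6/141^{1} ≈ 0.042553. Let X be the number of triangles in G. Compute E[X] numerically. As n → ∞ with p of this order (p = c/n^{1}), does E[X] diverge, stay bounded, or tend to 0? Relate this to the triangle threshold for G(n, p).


Number of potential triangles: C(141, 3) = 457310.
Each occurs with probability p³ ≈ (0.042553)³ ≈ 7.7054217e-05.
By linearity: E[X] = C(141, 3)·p³ ≈ 457310 · 7.7054217e-05 ≈ 35.23766.
Here α = 1, so p = 6/n is exactly at the triangle threshold p ~ 1/n. Asymptotically E[X] → c³/6 = 6³/6 = 36 ≈ 36.00000, a bounded constant. In this regime the triangle count is asymptotically Poisson(c³/6).

E[X] ≈ 35.23766; in regime p = Θ(1/n^{1}) E[X] stays bounded (at the triangle threshold p ~ 1/n).


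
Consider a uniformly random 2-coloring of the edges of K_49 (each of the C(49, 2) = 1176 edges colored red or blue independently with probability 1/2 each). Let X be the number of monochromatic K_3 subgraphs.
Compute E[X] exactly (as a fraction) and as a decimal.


Let X = Σ_S X_S over the C(49, 3) = 18424 subsets S of size 3, where X_S = 1 if the K_3 on S is monochromatic.
For a fixed S, the K_3 on S has C(3, 2) = 3 edges. P[all 3 edges red] = (1/2)^3, and likewise for blue, so P[monochromatic] = 2·(1/2)^3 = 2^{1 − 3} = 1/4.
By linearity of expectation: E[X] = C(49, 3) · 2^{1 − 3} = 18424 · 1/4 = 4606.
Numerically: E[X] ≈ 4606.00000.

E[X] = C(49,3)·2^(1−C(3,2)) = 4606 ≈ 4606.00000.


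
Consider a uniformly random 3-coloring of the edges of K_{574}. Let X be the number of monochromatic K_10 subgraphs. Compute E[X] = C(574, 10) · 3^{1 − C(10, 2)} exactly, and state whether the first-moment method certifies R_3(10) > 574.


E[X] = C(574, 10) · 3^{1 − 45} = 988824035203816502691 · 3^{−44} = 988824035203816502691/984770902183611232881.
As a reduced fraction: E[X] = 109869337244868500299/109418989131512359209 ≈ 1.0041.
Is E[X] < 1? NO.
Since E[X] ≥ 1, the first-moment bound is inconclusive at n = 574; it does NOT by itself certify R_3(10) > 574.

E[X] = 109869337244868500299/109418989131512359209 ≈ 1.0041; E[X] ≥ 1; first-moment method inconclusive here.


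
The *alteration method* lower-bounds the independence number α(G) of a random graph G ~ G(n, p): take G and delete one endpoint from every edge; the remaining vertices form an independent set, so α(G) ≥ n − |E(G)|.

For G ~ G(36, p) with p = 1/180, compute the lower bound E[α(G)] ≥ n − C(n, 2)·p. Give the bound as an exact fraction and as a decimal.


E[|E(G)|] = C(36, 2)·p = 630 · (1/180) = 7/2.
E[α(G)] ≥ n − E[|E(G)|] = 36 − 7/2 = 65/2.
Numerically: ≈ 32.5000.
(This is only a lower bound; the true E[α(G)] may be larger.)

E[α(G)] ≥ 65/2 ≈ 32.5000.


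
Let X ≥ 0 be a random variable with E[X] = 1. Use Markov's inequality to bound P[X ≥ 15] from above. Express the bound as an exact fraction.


μ = E[X] = 1, a = 15.
Markov: P[X ≥ 15] ≤ μ/a = (1)/15 = 1/15.
Numerically: ≈ 0.066667.
(Since a = 15 > μ = 1.000000, the bound 1/15 is < 1 and informative.)

P[X ≥ 15] ≤ 1/15 ≈ 0.066667.


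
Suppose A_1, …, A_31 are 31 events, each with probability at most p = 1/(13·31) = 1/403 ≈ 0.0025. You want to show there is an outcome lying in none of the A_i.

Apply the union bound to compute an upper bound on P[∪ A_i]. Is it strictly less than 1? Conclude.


Union bound: P[∪_{i=1}^{31} A_i] ≤ Σ_i P[A_i] ≤ 31·p = 31·(1/403) = 1/13.
Numerically: 1/13 ≈ 0.0769.
Is 1/13 < 1? YES.
Since P[∪ A_i] ≤ 1/13 < 1, the complement has P[∩ A_i^c] ≥ 1 − 1/13 = 12/13 > 0, so some outcome avoids every A_i.

31·p = 1/13 ≈ 0.0769; existence CERTIFIED by the union bound.


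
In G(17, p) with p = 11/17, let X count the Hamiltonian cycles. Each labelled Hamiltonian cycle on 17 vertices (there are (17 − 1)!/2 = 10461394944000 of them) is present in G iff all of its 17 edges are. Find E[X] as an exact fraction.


K_17 has (17 − 1)!/2 = 10461394944000 labelled Hamiltonian cycles.
For each such Hamiltonian cycle H, let X_H = 1 if all 17 edges of H are present in G. Then P[X_H = 1] = p^{17} = (11/17)^{17} = 505447028499293771/827240261886336764177.
By linearity of expectation: E[X] = Σ_H E[X_H] = 10461394944000 · p^{17} = 10461394944000 · 505447028499293771/827240261886336764177 = 5287680988402335763510093824000/827240261886336764177.
Numerically: E[X] ≈ 6.39e+09.

E[X] = 10461394944000 · (11/17)^{17} = 5287680988402335763510093824000/827240261886336764177 ≈ 6.39e+09.


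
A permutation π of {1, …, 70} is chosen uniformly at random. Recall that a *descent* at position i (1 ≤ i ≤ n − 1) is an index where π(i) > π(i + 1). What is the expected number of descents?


Write X = Σ X_I over i = 1, …, 69, with X_I the indicator of one descent.
There are 69 indicators.
For each fixed i, the pair (π(i), π(i+1)) is a uniformly random ordered pair of distinct values from {1, …, 70}; by symmetry P[π(i) > π(i+1)] = 1/2.
By linearity: E[X] = 69 · (1/2) = (70 − 1) · (1/2) = 69/2 ≈ 34.500.

E[X] = 69/2 = 34.500.


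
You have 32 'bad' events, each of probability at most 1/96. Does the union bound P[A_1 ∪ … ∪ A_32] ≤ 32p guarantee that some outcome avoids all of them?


Union bound: P[∪_{i=1}^{32} A_i] ≤ Σ_i P[A_i] ≤ 32·p = 32·(1/96) = 1/3.
Numerically: 1/3 ≈ 0.333.
Is 1/3 < 1? YES.
Since P[∪ A_i] ≤ 1/3 < 1, the complement has P[∩ A_i^c] ≥ 1 − 1/3 = 2/3 > 0, so some outcome avoids every A_i.

32·p = 1/3 ≈ 0.333; existence CERTIFIED by the union bound.


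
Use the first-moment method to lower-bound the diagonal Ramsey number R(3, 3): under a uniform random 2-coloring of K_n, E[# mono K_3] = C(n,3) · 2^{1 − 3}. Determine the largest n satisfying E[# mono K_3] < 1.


We need C(n, 3) · 2^{1 − 3} < 1, i.e. C(n, 3) < 2^{3 − 1} = 4.
Check values of n near the boundary:
  n = 3: C(3, 3) = 1; 1 < 4? YES
  n = 4: C(4, 3) = 4; 4 < 4? NO
  n = 5: C(5, 3) = 10; 10 < 4? NO
The largest n with C(n, 3) < 4 is n = 3 (where E[X] = 1/4 ≈ 0.25000). Hence R(3, 3) > 3, i.e. R(3, 3) ≥ 4.

Largest n = 3; hence R(3, 3) > 3.


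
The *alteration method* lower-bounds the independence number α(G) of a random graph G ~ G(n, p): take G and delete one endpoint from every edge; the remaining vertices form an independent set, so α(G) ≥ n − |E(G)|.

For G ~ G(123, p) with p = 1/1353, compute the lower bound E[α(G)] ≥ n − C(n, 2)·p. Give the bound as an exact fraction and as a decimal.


E[|E(G)|] = C(123, 2)·p = 7503 · (1/1353) = 61/11.
E[α(G)] ≥ n − E[|E(G)|] = 123 − 61/11 = 1292/11.
Numerically: ≈ 117.455.
(This is only a lower bound; the true E[α(G)] may be larger.)

E[α(G)] ≥ 1292/11 ≈ 117.455.


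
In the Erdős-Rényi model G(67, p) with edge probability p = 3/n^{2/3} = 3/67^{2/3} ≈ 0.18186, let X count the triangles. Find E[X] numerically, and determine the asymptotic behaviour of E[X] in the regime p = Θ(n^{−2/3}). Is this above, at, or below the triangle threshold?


Number of potential triangles: C(67, 3) = 47905.
Each occurs with probability p³ ≈ (0.18186)³ ≈ 6.01470261e-03.
By linearity: E[X] = C(67, 3)·p³ ≈ 47905 · 6.01470261e-03 ≈ 288.134328.
Since α = 2/3 < 1, p = c/n^{2/3} ≫ 1/n is above the triangle threshold p ~ 1/n. Asymptotically E[X] ~ (c³/6)·n^{3(1−α)} = (3³/6)·n^{1} → ∞; triangles are abundant w.h.p.

E[X] ≈ 288.134328; in regime p = Θ(1/n^{2/3}) E[X] diverges (above the triangle threshold p ~ 1/n).


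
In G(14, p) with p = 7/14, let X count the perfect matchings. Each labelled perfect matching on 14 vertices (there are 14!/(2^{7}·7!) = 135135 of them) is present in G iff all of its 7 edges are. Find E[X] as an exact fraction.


K_14 has 14!/(2^{7}·7!) = 135135 labelled perfect matchings.
For each such perfect matching H, let X_H = 1 if all 7 edges of H are present in G. Then P[X_H = 1] = p^{7} = (1/2)^{7} = 1/128.
By linearity of expectation: E[X] = Σ_H E[X_H] = 135135 · p^{7} = 135135 · 1/128 = 135135/128.
Numerically: E[X] ≈ 1055.7.

E[X] = 135135 · (1/2)^{7} = 135135/128 ≈ 1055.7.


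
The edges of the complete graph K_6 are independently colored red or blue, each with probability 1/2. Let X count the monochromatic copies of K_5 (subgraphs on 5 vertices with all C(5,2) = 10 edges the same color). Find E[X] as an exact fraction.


Let X = Σ_S X_S over the C(6, 5) = 6 subsets S of size 5, where X_S = 1 if the K_5 on S is monochromatic.
For a fixed S, the K_5 on S has C(5, 2) = 10 edges. P[all 10 edges red] = (1/2)^10, and likewise for blue, so P[monochromatic] = 2·(1/2)^10 = 2^{1 − 10} = 1/512.
By linearity: E[X] = C(6, 5) · 2^{1 − 10} = 6 · 1/512 = 3/256.
Numerically: E[X] ≈ 0.0117.

E[X] = C(6,5)·2^(1−C(5,2)) = 3/256 ≈ 0.0117.


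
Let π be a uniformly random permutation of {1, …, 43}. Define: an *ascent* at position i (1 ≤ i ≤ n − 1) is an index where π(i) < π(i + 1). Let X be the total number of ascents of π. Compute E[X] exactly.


Write X = Σ X_I over i = 1, …, 42, with X_I the indicator of one ascent.
There are 42 indicators.
For each fixed i, the pair (π(i), π(i+1)) is a uniformly random ordered pair of distinct values from {1, …, 43}; by symmetry P[π(i) < π(i+1)] = 1/2.
By linearity: E[X] = 42 · (1/2) = (43 − 1) · (1/2) = 21 ≈ 21.00000.

E[X] = 21 = 21.00000.


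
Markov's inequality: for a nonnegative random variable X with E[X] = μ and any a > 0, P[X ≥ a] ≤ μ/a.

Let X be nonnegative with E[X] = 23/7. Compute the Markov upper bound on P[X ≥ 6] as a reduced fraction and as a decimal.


μ = E[X] = 23/7, a = 6.
Markov: P[X ≥ 6] ≤ μ/a = (23/7)/6 = 23/42.
Numerically: ≈ 0.5476.
(Since a = 6 > μ = 3.2857, the bound 23/42 is < 1 and informative.)

P[X ≥ 6] ≤ 23/42 ≈ 0.5476.


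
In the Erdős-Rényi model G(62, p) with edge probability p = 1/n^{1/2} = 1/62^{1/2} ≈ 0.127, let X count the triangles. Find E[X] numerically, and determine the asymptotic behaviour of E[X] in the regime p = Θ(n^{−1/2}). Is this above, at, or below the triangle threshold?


Number of potential triangles: C(62, 3) = 37820.
Each occurs with probability p³ ≈ (0.127)³ ≈ 2.04838915e-03.
By linearity: E[X] = C(62, 3)·p³ ≈ 37820 · 2.04838915e-03 ≈ 77.470077.
Since α = 1/2 < 1, p = c/n^{1/2} ≫ 1/n is above the triangle threshold p ~ 1/n. Asymptotically E[X] ~ (c³/6)·n^{3(1−α)} = (1³/6)·n^{1.5} → ∞; triangles are abundant w.h.p.

E[X] ≈ 77.470077; in regime p = Θ(1/n^{1/2}) E[X] diverges (above the triangle threshold p ~ 1/n).


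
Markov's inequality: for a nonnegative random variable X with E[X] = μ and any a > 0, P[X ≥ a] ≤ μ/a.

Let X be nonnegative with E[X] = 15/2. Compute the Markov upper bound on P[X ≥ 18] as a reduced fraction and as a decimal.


μ = E[X] = 15/2, a = 18.
Markov: P[X ≥ 18] ≤ μ/a = (15/2)/18 = 5/12.
Numerically: ≈ 0.41667.
(Since a = 18 > μ = 7.50000, the bound 5/12 is < 1 and informative.)

P[X ≥ 18] ≤ 5/12 ≈ 0.41667.


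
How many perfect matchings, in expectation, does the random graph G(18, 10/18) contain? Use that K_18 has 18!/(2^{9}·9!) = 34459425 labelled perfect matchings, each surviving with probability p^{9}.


K_18 has 18!/(2^{9}·9!) = 34459425 labelled perfect matchings.
For each such perfect matching H, let X_H = 1 if all 9 edges of H are present in G. Then P[X_H = 1] = p^{9} = (5/9)^{9} = 1953125/387420489.
By linearity of expectation: E[X] = Σ_H E[X_H] = 34459425 · p^{9} = 34459425 · 1953125/387420489 = 830908203125/4782969.
Numerically: E[X] ≈ 1.74e+05.

E[X] = 34459425 · (5/9)^{9} = 830908203125/4782969 ≈ 1.74e+05.


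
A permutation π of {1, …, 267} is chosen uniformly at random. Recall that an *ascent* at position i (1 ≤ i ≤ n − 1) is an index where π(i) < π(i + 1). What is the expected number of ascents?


Write X = Σ X_I over i = 1, …, 266, with X_I the indicator of one ascent.
There are 266 indicators.
For each fixed i, the pair (π(i), π(i+1)) is a uniformly random ordered pair of distinct values from {1, …, 267}; by symmetry P[π(i) < π(i+1)] = 1/2.
By linearity: E[X] = 266 · (1/2) = (267 − 1) · (1/2) = 133 ≈ 133.000.

E[X] = 133 = 133.000.


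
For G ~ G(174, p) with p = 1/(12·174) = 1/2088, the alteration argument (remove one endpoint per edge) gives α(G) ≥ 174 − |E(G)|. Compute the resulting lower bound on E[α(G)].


E[|E(G)|] = C(174, 2)·p = 15051 · (1/2088) = 173/24.
E[α(G)] ≥ n − E[|E(G)|] = 174 − 173/24 = 4003/24.
Numerically: ≈ 166.792.
(This is only a lower bound; the true E[α(G)] may be larger.)

E[α(G)] ≥ 4003/24 ≈ 166.792.
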